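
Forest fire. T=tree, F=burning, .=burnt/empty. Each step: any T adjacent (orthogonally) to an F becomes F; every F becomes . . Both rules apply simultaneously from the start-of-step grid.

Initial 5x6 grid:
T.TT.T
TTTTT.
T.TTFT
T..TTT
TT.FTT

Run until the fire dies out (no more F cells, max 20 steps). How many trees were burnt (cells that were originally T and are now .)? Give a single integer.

Step 1: +6 fires, +2 burnt (F count now 6)
Step 2: +4 fires, +6 burnt (F count now 4)
Step 3: +2 fires, +4 burnt (F count now 2)
Step 4: +2 fires, +2 burnt (F count now 2)
Step 5: +1 fires, +2 burnt (F count now 1)
Step 6: +2 fires, +1 burnt (F count now 2)
Step 7: +1 fires, +2 burnt (F count now 1)
Step 8: +1 fires, +1 burnt (F count now 1)
Step 9: +1 fires, +1 burnt (F count now 1)
Step 10: +0 fires, +1 burnt (F count now 0)
Fire out after step 10
Initially T: 21, now '.': 29
Total burnt (originally-T cells now '.'): 20

Answer: 20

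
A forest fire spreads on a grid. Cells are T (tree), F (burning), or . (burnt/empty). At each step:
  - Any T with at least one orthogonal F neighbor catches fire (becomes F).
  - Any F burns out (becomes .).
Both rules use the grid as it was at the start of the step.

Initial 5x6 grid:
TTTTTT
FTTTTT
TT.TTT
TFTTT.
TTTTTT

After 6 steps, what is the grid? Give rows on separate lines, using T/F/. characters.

Step 1: 7 trees catch fire, 2 burn out
  FTTTTT
  .FTTTT
  FF.TTT
  F.FTT.
  TFTTTT
Step 2: 5 trees catch fire, 7 burn out
  .FTTTT
  ..FTTT
  ...TTT
  ...FT.
  F.FTTT
Step 3: 5 trees catch fire, 5 burn out
  ..FTTT
  ...FTT
  ...FTT
  ....F.
  ...FTT
Step 4: 4 trees catch fire, 5 burn out
  ...FTT
  ....FT
  ....FT
  ......
  ....FT
Step 5: 4 trees catch fire, 4 burn out
  ....FT
  .....F
  .....F
  ......
  .....F
Step 6: 1 trees catch fire, 4 burn out
  .....F
  ......
  ......
  ......
  ......

.....F
......
......
......
......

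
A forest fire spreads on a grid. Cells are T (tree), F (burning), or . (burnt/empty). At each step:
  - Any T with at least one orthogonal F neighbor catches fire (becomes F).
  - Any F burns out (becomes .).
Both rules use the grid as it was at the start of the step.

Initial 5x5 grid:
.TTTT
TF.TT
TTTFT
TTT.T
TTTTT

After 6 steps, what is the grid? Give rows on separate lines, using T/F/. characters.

Step 1: 6 trees catch fire, 2 burn out
  .FTTT
  F..FT
  TFF.F
  TTT.T
  TTTTT
Step 2: 7 trees catch fire, 6 burn out
  ..FFT
  ....F
  F....
  TFF.F
  TTTTT
Step 3: 5 trees catch fire, 7 burn out
  ....F
  .....
  .....
  F....
  TFFTF
Step 4: 2 trees catch fire, 5 burn out
  .....
  .....
  .....
  .....
  F..F.
Step 5: 0 trees catch fire, 2 burn out
  .....
  .....
  .....
  .....
  .....
Step 6: 0 trees catch fire, 0 burn out
  .....
  .....
  .....
  .....
  .....

.....
.....
.....
.....
.....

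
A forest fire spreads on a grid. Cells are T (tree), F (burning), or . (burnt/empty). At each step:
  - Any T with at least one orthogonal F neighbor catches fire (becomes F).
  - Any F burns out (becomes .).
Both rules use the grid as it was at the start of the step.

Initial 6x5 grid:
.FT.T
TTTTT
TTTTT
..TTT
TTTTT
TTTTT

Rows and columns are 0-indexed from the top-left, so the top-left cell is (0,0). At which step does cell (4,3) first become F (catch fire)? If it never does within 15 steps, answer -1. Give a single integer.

Step 1: cell (4,3)='T' (+2 fires, +1 burnt)
Step 2: cell (4,3)='T' (+3 fires, +2 burnt)
Step 3: cell (4,3)='T' (+3 fires, +3 burnt)
Step 4: cell (4,3)='T' (+3 fires, +3 burnt)
Step 5: cell (4,3)='T' (+4 fires, +3 burnt)
Step 6: cell (4,3)='F' (+4 fires, +4 burnt)
  -> target ignites at step 6
Step 7: cell (4,3)='.' (+4 fires, +4 burnt)
Step 8: cell (4,3)='.' (+2 fires, +4 burnt)
Step 9: cell (4,3)='.' (+0 fires, +2 burnt)
  fire out at step 9

6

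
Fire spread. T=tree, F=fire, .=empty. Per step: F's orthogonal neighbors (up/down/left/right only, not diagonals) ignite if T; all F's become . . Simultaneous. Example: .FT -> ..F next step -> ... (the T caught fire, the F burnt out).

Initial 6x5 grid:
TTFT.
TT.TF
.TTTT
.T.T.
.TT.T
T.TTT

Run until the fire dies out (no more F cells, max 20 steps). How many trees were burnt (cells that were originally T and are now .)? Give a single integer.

Answer: 18

Derivation:
Step 1: +4 fires, +2 burnt (F count now 4)
Step 2: +3 fires, +4 burnt (F count now 3)
Step 3: +4 fires, +3 burnt (F count now 4)
Step 4: +1 fires, +4 burnt (F count now 1)
Step 5: +1 fires, +1 burnt (F count now 1)
Step 6: +1 fires, +1 burnt (F count now 1)
Step 7: +1 fires, +1 burnt (F count now 1)
Step 8: +1 fires, +1 burnt (F count now 1)
Step 9: +1 fires, +1 burnt (F count now 1)
Step 10: +1 fires, +1 burnt (F count now 1)
Step 11: +0 fires, +1 burnt (F count now 0)
Fire out after step 11
Initially T: 19, now '.': 29
Total burnt (originally-T cells now '.'): 18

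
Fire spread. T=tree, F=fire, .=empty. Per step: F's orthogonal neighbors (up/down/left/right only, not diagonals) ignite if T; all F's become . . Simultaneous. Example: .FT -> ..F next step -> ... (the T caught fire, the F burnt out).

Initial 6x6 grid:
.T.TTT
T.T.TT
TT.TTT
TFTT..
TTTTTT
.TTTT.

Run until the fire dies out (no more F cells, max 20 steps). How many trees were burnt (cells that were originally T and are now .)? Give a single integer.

Answer: 24

Derivation:
Step 1: +4 fires, +1 burnt (F count now 4)
Step 2: +5 fires, +4 burnt (F count now 5)
Step 3: +4 fires, +5 burnt (F count now 4)
Step 4: +3 fires, +4 burnt (F count now 3)
Step 5: +4 fires, +3 burnt (F count now 4)
Step 6: +2 fires, +4 burnt (F count now 2)
Step 7: +2 fires, +2 burnt (F count now 2)
Step 8: +0 fires, +2 burnt (F count now 0)
Fire out after step 8
Initially T: 26, now '.': 34
Total burnt (originally-T cells now '.'): 24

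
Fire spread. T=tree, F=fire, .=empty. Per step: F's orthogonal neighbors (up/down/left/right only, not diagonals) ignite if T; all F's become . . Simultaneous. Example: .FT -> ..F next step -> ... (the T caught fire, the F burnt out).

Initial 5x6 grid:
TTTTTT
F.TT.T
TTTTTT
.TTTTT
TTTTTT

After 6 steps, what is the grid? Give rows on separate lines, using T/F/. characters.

Step 1: 2 trees catch fire, 1 burn out
  FTTTTT
  ..TT.T
  FTTTTT
  .TTTTT
  TTTTTT
Step 2: 2 trees catch fire, 2 burn out
  .FTTTT
  ..TT.T
  .FTTTT
  .TTTTT
  TTTTTT
Step 3: 3 trees catch fire, 2 burn out
  ..FTTT
  ..TT.T
  ..FTTT
  .FTTTT
  TTTTTT
Step 4: 5 trees catch fire, 3 burn out
  ...FTT
  ..FT.T
  ...FTT
  ..FTTT
  TFTTTT
Step 5: 6 trees catch fire, 5 burn out
  ....FT
  ...F.T
  ....FT
  ...FTT
  F.FTTT
Step 6: 4 trees catch fire, 6 burn out
  .....F
  .....T
  .....F
  ....FT
  ...FTT

.....F
.....T
.....F
....FT
...FTT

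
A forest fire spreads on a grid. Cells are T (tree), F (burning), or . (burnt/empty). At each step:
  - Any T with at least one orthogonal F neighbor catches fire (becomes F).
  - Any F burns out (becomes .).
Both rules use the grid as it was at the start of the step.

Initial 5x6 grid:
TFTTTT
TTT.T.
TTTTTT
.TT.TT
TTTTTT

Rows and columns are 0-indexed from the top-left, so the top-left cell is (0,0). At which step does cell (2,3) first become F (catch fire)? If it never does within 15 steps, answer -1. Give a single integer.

Step 1: cell (2,3)='T' (+3 fires, +1 burnt)
Step 2: cell (2,3)='T' (+4 fires, +3 burnt)
Step 3: cell (2,3)='T' (+4 fires, +4 burnt)
Step 4: cell (2,3)='F' (+5 fires, +4 burnt)
  -> target ignites at step 4
Step 5: cell (2,3)='.' (+3 fires, +5 burnt)
Step 6: cell (2,3)='.' (+3 fires, +3 burnt)
Step 7: cell (2,3)='.' (+2 fires, +3 burnt)
Step 8: cell (2,3)='.' (+1 fires, +2 burnt)
Step 9: cell (2,3)='.' (+0 fires, +1 burnt)
  fire out at step 9

4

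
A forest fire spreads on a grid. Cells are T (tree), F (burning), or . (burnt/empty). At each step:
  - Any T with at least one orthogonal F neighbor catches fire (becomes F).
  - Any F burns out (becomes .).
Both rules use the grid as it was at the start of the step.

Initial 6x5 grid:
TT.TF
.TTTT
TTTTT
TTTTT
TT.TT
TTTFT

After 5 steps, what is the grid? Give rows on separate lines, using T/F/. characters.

Step 1: 5 trees catch fire, 2 burn out
  TT.F.
  .TTTF
  TTTTT
  TTTTT
  TT.FT
  TTF.F
Step 2: 5 trees catch fire, 5 burn out
  TT...
  .TTF.
  TTTTF
  TTTFT
  TT..F
  TF...
Step 3: 6 trees catch fire, 5 burn out
  TT...
  .TF..
  TTTF.
  TTF.F
  TF...
  F....
Step 4: 4 trees catch fire, 6 burn out
  TT...
  .F...
  TTF..
  TF...
  F....
  .....
Step 5: 3 trees catch fire, 4 burn out
  TF...
  .....
  TF...
  F....
  .....
  .....

TF...
.....
TF...
F....
.....
.....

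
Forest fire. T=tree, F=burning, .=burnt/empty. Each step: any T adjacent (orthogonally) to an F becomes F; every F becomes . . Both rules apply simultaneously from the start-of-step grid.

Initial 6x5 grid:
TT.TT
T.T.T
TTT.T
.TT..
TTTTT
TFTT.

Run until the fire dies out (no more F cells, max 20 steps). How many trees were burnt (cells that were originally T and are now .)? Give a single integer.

Answer: 17

Derivation:
Step 1: +3 fires, +1 burnt (F count now 3)
Step 2: +4 fires, +3 burnt (F count now 4)
Step 3: +3 fires, +4 burnt (F count now 3)
Step 4: +3 fires, +3 burnt (F count now 3)
Step 5: +2 fires, +3 burnt (F count now 2)
Step 6: +1 fires, +2 burnt (F count now 1)
Step 7: +1 fires, +1 burnt (F count now 1)
Step 8: +0 fires, +1 burnt (F count now 0)
Fire out after step 8
Initially T: 21, now '.': 26
Total burnt (originally-T cells now '.'): 17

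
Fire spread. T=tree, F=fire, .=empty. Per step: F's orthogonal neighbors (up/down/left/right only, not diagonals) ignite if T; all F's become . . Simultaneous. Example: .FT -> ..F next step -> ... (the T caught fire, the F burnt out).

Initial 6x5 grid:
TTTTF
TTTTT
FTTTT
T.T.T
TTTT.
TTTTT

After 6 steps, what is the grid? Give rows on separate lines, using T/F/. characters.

Step 1: 5 trees catch fire, 2 burn out
  TTTF.
  FTTTF
  .FTTT
  F.T.T
  TTTT.
  TTTTT
Step 2: 7 trees catch fire, 5 burn out
  FTF..
  .FTF.
  ..FTF
  ..T.T
  FTTT.
  TTTTT
Step 3: 7 trees catch fire, 7 burn out
  .F...
  ..F..
  ...F.
  ..F.F
  .FTT.
  FTTTT
Step 4: 2 trees catch fire, 7 burn out
  .....
  .....
  .....
  .....
  ..FT.
  .FTTT
Step 5: 2 trees catch fire, 2 burn out
  .....
  .....
  .....
  .....
  ...F.
  ..FTT
Step 6: 1 trees catch fire, 2 burn out
  .....
  .....
  .....
  .....
  .....
  ...FT

.....
.....
.....
.....
.....
...FT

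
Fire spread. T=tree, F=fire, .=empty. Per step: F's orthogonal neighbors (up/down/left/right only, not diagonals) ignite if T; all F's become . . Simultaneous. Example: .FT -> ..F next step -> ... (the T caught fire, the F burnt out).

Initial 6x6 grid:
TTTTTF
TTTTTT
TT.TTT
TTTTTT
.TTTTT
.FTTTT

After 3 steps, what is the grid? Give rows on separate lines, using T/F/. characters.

Step 1: 4 trees catch fire, 2 burn out
  TTTTF.
  TTTTTF
  TT.TTT
  TTTTTT
  .FTTTT
  ..FTTT
Step 2: 6 trees catch fire, 4 burn out
  TTTF..
  TTTTF.
  TT.TTF
  TFTTTT
  ..FTTT
  ...FTT
Step 3: 9 trees catch fire, 6 burn out
  TTF...
  TTTF..
  TF.TF.
  F.FTTF
  ...FTT
  ....FT

TTF...
TTTF..
TF.TF.
F.FTTF
...FTT
....FT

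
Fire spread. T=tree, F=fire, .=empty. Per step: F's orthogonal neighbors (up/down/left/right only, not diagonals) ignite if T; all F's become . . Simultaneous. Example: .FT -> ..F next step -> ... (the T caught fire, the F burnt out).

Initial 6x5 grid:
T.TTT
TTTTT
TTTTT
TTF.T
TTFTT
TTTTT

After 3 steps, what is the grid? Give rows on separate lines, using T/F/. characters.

Step 1: 5 trees catch fire, 2 burn out
  T.TTT
  TTTTT
  TTFTT
  TF..T
  TF.FT
  TTFTT
Step 2: 8 trees catch fire, 5 burn out
  T.TTT
  TTFTT
  TF.FT
  F...T
  F...F
  TF.FT
Step 3: 8 trees catch fire, 8 burn out
  T.FTT
  TF.FT
  F...F
  ....F
  .....
  F...F

T.FTT
TF.FT
F...F
....F
.....
F...F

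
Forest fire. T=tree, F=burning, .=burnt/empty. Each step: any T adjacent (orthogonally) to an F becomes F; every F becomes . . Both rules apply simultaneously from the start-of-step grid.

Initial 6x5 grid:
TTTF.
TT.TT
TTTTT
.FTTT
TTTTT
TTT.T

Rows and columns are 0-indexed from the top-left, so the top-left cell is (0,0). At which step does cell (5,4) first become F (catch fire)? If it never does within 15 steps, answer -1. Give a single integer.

Step 1: cell (5,4)='T' (+5 fires, +2 burnt)
Step 2: cell (5,4)='T' (+10 fires, +5 burnt)
Step 3: cell (5,4)='T' (+7 fires, +10 burnt)
Step 4: cell (5,4)='T' (+1 fires, +7 burnt)
Step 5: cell (5,4)='F' (+1 fires, +1 burnt)
  -> target ignites at step 5
Step 6: cell (5,4)='.' (+0 fires, +1 burnt)
  fire out at step 6

5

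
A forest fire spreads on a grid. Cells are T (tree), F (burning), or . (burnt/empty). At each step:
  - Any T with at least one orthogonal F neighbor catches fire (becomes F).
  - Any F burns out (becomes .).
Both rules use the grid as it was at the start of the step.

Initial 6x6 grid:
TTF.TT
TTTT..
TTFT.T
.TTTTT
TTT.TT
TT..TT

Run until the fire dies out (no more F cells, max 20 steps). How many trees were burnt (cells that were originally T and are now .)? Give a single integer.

Answer: 24

Derivation:
Step 1: +5 fires, +2 burnt (F count now 5)
Step 2: +7 fires, +5 burnt (F count now 7)
Step 3: +3 fires, +7 burnt (F count now 3)
Step 4: +4 fires, +3 burnt (F count now 4)
Step 5: +4 fires, +4 burnt (F count now 4)
Step 6: +1 fires, +4 burnt (F count now 1)
Step 7: +0 fires, +1 burnt (F count now 0)
Fire out after step 7
Initially T: 26, now '.': 34
Total burnt (originally-T cells now '.'): 24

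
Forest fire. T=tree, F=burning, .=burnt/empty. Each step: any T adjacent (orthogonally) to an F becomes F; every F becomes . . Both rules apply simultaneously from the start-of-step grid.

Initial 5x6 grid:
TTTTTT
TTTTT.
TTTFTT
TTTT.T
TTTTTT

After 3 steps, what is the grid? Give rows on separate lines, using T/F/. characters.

Step 1: 4 trees catch fire, 1 burn out
  TTTTTT
  TTTFT.
  TTF.FT
  TTTF.T
  TTTTTT
Step 2: 7 trees catch fire, 4 burn out
  TTTFTT
  TTF.F.
  TF...F
  TTF..T
  TTTFTT
Step 3: 8 trees catch fire, 7 burn out
  TTF.FT
  TF....
  F.....
  TF...F
  TTF.FT

TTF.FT
TF....
F.....
TF...F
TTF.FT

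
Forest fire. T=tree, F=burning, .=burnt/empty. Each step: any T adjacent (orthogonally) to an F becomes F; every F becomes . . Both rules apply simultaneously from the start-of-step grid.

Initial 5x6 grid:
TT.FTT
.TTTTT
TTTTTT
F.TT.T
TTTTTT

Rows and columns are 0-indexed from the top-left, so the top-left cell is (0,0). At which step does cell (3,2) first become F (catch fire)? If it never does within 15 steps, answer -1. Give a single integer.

Step 1: cell (3,2)='T' (+4 fires, +2 burnt)
Step 2: cell (3,2)='T' (+6 fires, +4 burnt)
Step 3: cell (3,2)='T' (+6 fires, +6 burnt)
Step 4: cell (3,2)='F' (+4 fires, +6 burnt)
  -> target ignites at step 4
Step 5: cell (3,2)='.' (+3 fires, +4 burnt)
Step 6: cell (3,2)='.' (+1 fires, +3 burnt)
Step 7: cell (3,2)='.' (+0 fires, +1 burnt)
  fire out at step 7

4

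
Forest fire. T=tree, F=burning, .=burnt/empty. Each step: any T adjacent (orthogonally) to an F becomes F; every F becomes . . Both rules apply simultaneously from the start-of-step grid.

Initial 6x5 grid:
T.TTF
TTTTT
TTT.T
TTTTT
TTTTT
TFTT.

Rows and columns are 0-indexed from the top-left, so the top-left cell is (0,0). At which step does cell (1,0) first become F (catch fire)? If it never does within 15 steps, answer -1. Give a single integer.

Step 1: cell (1,0)='T' (+5 fires, +2 burnt)
Step 2: cell (1,0)='T' (+7 fires, +5 burnt)
Step 3: cell (1,0)='T' (+6 fires, +7 burnt)
Step 4: cell (1,0)='T' (+5 fires, +6 burnt)
Step 5: cell (1,0)='F' (+1 fires, +5 burnt)
  -> target ignites at step 5
Step 6: cell (1,0)='.' (+1 fires, +1 burnt)
Step 7: cell (1,0)='.' (+0 fires, +1 burnt)
  fire out at step 7

5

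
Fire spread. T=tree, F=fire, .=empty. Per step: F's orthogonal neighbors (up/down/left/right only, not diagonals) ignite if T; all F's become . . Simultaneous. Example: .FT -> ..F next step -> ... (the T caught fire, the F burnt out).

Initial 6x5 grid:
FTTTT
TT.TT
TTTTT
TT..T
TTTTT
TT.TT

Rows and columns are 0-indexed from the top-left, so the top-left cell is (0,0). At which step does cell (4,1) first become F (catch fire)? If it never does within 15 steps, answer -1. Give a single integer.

Step 1: cell (4,1)='T' (+2 fires, +1 burnt)
Step 2: cell (4,1)='T' (+3 fires, +2 burnt)
Step 3: cell (4,1)='T' (+3 fires, +3 burnt)
Step 4: cell (4,1)='T' (+5 fires, +3 burnt)
Step 5: cell (4,1)='F' (+4 fires, +5 burnt)
  -> target ignites at step 5
Step 6: cell (4,1)='.' (+3 fires, +4 burnt)
Step 7: cell (4,1)='.' (+2 fires, +3 burnt)
Step 8: cell (4,1)='.' (+2 fires, +2 burnt)
Step 9: cell (4,1)='.' (+1 fires, +2 burnt)
Step 10: cell (4,1)='.' (+0 fires, +1 burnt)
  fire out at step 10

5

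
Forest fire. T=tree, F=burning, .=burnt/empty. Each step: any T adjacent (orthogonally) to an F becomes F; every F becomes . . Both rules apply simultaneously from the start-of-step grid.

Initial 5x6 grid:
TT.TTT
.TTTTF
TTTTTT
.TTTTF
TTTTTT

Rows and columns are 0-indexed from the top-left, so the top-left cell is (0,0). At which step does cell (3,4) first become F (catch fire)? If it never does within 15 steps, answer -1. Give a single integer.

Step 1: cell (3,4)='F' (+5 fires, +2 burnt)
  -> target ignites at step 1
Step 2: cell (3,4)='.' (+5 fires, +5 burnt)
Step 3: cell (3,4)='.' (+5 fires, +5 burnt)
Step 4: cell (3,4)='.' (+4 fires, +5 burnt)
Step 5: cell (3,4)='.' (+3 fires, +4 burnt)
Step 6: cell (3,4)='.' (+3 fires, +3 burnt)
Step 7: cell (3,4)='.' (+0 fires, +3 burnt)
  fire out at step 7

1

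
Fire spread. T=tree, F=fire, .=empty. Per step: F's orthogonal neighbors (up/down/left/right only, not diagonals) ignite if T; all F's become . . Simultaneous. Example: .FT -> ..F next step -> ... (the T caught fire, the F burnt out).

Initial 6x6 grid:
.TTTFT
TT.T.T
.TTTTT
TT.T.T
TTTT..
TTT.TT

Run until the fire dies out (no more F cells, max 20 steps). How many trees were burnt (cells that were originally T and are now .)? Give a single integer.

Step 1: +2 fires, +1 burnt (F count now 2)
Step 2: +3 fires, +2 burnt (F count now 3)
Step 3: +3 fires, +3 burnt (F count now 3)
Step 4: +5 fires, +3 burnt (F count now 5)
Step 5: +3 fires, +5 burnt (F count now 3)
Step 6: +2 fires, +3 burnt (F count now 2)
Step 7: +3 fires, +2 burnt (F count now 3)
Step 8: +2 fires, +3 burnt (F count now 2)
Step 9: +1 fires, +2 burnt (F count now 1)
Step 10: +0 fires, +1 burnt (F count now 0)
Fire out after step 10
Initially T: 26, now '.': 34
Total burnt (originally-T cells now '.'): 24

Answer: 24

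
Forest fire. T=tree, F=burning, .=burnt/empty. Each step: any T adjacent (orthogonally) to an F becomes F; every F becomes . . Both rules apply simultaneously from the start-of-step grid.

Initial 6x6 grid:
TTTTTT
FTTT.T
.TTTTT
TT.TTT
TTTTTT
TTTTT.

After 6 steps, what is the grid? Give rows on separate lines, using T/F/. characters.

Step 1: 2 trees catch fire, 1 burn out
  FTTTTT
  .FTT.T
  .TTTTT
  TT.TTT
  TTTTTT
  TTTTT.
Step 2: 3 trees catch fire, 2 burn out
  .FTTTT
  ..FT.T
  .FTTTT
  TT.TTT
  TTTTTT
  TTTTT.
Step 3: 4 trees catch fire, 3 burn out
  ..FTTT
  ...F.T
  ..FTTT
  TF.TTT
  TTTTTT
  TTTTT.
Step 4: 4 trees catch fire, 4 burn out
  ...FTT
  .....T
  ...FTT
  F..TTT
  TFTTTT
  TTTTT.
Step 5: 6 trees catch fire, 4 burn out
  ....FT
  .....T
  ....FT
  ...FTT
  F.FTTT
  TFTTT.
Step 6: 6 trees catch fire, 6 burn out
  .....F
  .....T
  .....F
  ....FT
  ...FTT
  F.FTT.

.....F
.....T
.....F
....FT
...FTT
F.FTT.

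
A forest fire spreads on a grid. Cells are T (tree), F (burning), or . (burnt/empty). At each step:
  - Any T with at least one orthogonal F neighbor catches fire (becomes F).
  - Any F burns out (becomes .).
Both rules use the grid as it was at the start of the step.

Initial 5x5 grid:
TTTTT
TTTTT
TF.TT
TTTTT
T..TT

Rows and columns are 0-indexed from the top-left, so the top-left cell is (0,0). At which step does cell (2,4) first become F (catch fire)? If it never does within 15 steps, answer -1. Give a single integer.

Step 1: cell (2,4)='T' (+3 fires, +1 burnt)
Step 2: cell (2,4)='T' (+5 fires, +3 burnt)
Step 3: cell (2,4)='T' (+5 fires, +5 burnt)
Step 4: cell (2,4)='T' (+5 fires, +5 burnt)
Step 5: cell (2,4)='F' (+3 fires, +5 burnt)
  -> target ignites at step 5
Step 6: cell (2,4)='.' (+0 fires, +3 burnt)
  fire out at step 6

5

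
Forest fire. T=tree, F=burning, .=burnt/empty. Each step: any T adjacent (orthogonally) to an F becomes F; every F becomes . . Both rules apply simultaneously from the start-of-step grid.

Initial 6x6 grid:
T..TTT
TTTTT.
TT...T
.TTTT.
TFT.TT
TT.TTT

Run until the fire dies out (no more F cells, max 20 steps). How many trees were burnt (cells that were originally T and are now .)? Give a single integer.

Answer: 24

Derivation:
Step 1: +4 fires, +1 burnt (F count now 4)
Step 2: +3 fires, +4 burnt (F count now 3)
Step 3: +3 fires, +3 burnt (F count now 3)
Step 4: +3 fires, +3 burnt (F count now 3)
Step 5: +3 fires, +3 burnt (F count now 3)
Step 6: +4 fires, +3 burnt (F count now 4)
Step 7: +3 fires, +4 burnt (F count now 3)
Step 8: +1 fires, +3 burnt (F count now 1)
Step 9: +0 fires, +1 burnt (F count now 0)
Fire out after step 9
Initially T: 25, now '.': 35
Total burnt (originally-T cells now '.'): 24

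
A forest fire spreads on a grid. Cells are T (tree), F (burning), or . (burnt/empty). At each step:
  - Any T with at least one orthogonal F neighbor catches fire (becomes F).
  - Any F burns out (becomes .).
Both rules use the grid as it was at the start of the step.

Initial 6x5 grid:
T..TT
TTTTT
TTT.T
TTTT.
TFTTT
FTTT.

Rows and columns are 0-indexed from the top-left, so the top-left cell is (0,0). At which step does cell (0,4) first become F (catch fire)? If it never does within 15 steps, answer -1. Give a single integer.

Step 1: cell (0,4)='T' (+4 fires, +2 burnt)
Step 2: cell (0,4)='T' (+5 fires, +4 burnt)
Step 3: cell (0,4)='T' (+6 fires, +5 burnt)
Step 4: cell (0,4)='T' (+2 fires, +6 burnt)
Step 5: cell (0,4)='T' (+2 fires, +2 burnt)
Step 6: cell (0,4)='T' (+2 fires, +2 burnt)
Step 7: cell (0,4)='F' (+2 fires, +2 burnt)
  -> target ignites at step 7
Step 8: cell (0,4)='.' (+0 fires, +2 burnt)
  fire out at step 8

7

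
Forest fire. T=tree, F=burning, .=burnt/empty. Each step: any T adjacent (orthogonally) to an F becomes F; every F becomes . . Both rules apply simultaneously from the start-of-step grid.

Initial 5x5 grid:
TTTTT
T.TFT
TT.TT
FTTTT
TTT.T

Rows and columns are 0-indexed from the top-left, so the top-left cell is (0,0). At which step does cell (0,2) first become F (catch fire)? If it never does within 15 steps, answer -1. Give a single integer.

Step 1: cell (0,2)='T' (+7 fires, +2 burnt)
Step 2: cell (0,2)='F' (+8 fires, +7 burnt)
  -> target ignites at step 2
Step 3: cell (0,2)='.' (+4 fires, +8 burnt)
Step 4: cell (0,2)='.' (+1 fires, +4 burnt)
Step 5: cell (0,2)='.' (+0 fires, +1 burnt)
  fire out at step 5

2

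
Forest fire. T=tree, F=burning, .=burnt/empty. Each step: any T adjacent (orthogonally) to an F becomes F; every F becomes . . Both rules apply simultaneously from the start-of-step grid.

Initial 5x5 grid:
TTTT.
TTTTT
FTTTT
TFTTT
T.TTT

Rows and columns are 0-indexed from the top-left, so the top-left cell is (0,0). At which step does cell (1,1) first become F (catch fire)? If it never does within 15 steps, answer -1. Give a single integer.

Step 1: cell (1,1)='T' (+4 fires, +2 burnt)
Step 2: cell (1,1)='F' (+6 fires, +4 burnt)
  -> target ignites at step 2
Step 3: cell (1,1)='.' (+5 fires, +6 burnt)
Step 4: cell (1,1)='.' (+4 fires, +5 burnt)
Step 5: cell (1,1)='.' (+2 fires, +4 burnt)
Step 6: cell (1,1)='.' (+0 fires, +2 burnt)
  fire out at step 6

2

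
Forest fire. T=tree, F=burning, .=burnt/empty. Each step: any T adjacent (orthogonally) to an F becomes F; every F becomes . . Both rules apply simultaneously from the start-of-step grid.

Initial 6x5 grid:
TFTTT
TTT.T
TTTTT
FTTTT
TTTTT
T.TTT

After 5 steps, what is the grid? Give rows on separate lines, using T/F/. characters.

Step 1: 6 trees catch fire, 2 burn out
  F.FTT
  TFT.T
  FTTTT
  .FTTT
  FTTTT
  T.TTT
Step 2: 7 trees catch fire, 6 burn out
  ...FT
  F.F.T
  .FTTT
  ..FTT
  .FTTT
  F.TTT
Step 3: 4 trees catch fire, 7 burn out
  ....F
  ....T
  ..FTT
  ...FT
  ..FTT
  ..TTT
Step 4: 5 trees catch fire, 4 burn out
  .....
  ....F
  ...FT
  ....F
  ...FT
  ..FTT
Step 5: 3 trees catch fire, 5 burn out
  .....
  .....
  ....F
  .....
  ....F
  ...FT

.....
.....
....F
.....
....F
...FT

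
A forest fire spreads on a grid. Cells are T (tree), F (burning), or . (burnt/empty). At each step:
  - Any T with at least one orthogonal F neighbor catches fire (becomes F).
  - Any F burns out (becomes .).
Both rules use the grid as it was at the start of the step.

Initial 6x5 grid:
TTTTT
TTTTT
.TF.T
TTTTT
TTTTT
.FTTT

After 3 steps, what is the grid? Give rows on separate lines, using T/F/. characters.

Step 1: 5 trees catch fire, 2 burn out
  TTTTT
  TTFTT
  .F..T
  TTFTT
  TFTTT
  ..FTT
Step 2: 8 trees catch fire, 5 burn out
  TTFTT
  TF.FT
  ....T
  TF.FT
  F.FTT
  ...FT
Step 3: 8 trees catch fire, 8 burn out
  TF.FT
  F...F
  ....T
  F...F
  ...FT
  ....F

TF.FT
F...F
....T
F...F
...FT
....F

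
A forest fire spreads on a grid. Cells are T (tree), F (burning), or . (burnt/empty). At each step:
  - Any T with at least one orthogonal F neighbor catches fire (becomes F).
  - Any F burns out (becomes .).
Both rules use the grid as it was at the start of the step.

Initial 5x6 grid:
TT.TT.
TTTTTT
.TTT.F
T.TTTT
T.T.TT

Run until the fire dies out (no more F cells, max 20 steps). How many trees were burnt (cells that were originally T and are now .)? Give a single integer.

Step 1: +2 fires, +1 burnt (F count now 2)
Step 2: +3 fires, +2 burnt (F count now 3)
Step 3: +4 fires, +3 burnt (F count now 4)
Step 4: +4 fires, +4 burnt (F count now 4)
Step 5: +3 fires, +4 burnt (F count now 3)
Step 6: +3 fires, +3 burnt (F count now 3)
Step 7: +1 fires, +3 burnt (F count now 1)
Step 8: +0 fires, +1 burnt (F count now 0)
Fire out after step 8
Initially T: 22, now '.': 28
Total burnt (originally-T cells now '.'): 20

Answer: 20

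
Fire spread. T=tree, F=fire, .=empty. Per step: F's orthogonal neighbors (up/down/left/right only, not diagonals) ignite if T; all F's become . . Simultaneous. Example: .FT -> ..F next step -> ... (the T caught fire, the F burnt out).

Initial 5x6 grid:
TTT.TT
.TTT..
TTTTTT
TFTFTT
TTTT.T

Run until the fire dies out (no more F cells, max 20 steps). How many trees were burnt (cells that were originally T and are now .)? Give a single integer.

Step 1: +7 fires, +2 burnt (F count now 7)
Step 2: +8 fires, +7 burnt (F count now 8)
Step 3: +4 fires, +8 burnt (F count now 4)
Step 4: +2 fires, +4 burnt (F count now 2)
Step 5: +0 fires, +2 burnt (F count now 0)
Fire out after step 5
Initially T: 23, now '.': 28
Total burnt (originally-T cells now '.'): 21

Answer: 21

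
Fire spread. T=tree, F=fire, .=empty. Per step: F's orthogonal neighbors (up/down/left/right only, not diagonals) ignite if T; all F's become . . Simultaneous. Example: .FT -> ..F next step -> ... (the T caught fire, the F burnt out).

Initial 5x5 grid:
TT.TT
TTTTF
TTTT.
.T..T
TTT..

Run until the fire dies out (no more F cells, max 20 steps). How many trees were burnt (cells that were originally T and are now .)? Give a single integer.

Step 1: +2 fires, +1 burnt (F count now 2)
Step 2: +3 fires, +2 burnt (F count now 3)
Step 3: +2 fires, +3 burnt (F count now 2)
Step 4: +3 fires, +2 burnt (F count now 3)
Step 5: +3 fires, +3 burnt (F count now 3)
Step 6: +1 fires, +3 burnt (F count now 1)
Step 7: +2 fires, +1 burnt (F count now 2)
Step 8: +0 fires, +2 burnt (F count now 0)
Fire out after step 8
Initially T: 17, now '.': 24
Total burnt (originally-T cells now '.'): 16

Answer: 16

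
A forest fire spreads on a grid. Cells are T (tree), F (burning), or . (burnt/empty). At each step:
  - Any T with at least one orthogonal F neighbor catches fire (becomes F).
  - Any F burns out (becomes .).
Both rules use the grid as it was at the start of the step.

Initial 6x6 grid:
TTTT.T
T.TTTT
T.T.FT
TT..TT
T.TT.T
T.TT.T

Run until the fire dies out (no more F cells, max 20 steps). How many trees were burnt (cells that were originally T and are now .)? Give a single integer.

Step 1: +3 fires, +1 burnt (F count now 3)
Step 2: +3 fires, +3 burnt (F count now 3)
Step 3: +4 fires, +3 burnt (F count now 4)
Step 4: +3 fires, +4 burnt (F count now 3)
Step 5: +1 fires, +3 burnt (F count now 1)
Step 6: +1 fires, +1 burnt (F count now 1)
Step 7: +1 fires, +1 burnt (F count now 1)
Step 8: +1 fires, +1 burnt (F count now 1)
Step 9: +1 fires, +1 burnt (F count now 1)
Step 10: +2 fires, +1 burnt (F count now 2)
Step 11: +1 fires, +2 burnt (F count now 1)
Step 12: +0 fires, +1 burnt (F count now 0)
Fire out after step 12
Initially T: 25, now '.': 32
Total burnt (originally-T cells now '.'): 21

Answer: 21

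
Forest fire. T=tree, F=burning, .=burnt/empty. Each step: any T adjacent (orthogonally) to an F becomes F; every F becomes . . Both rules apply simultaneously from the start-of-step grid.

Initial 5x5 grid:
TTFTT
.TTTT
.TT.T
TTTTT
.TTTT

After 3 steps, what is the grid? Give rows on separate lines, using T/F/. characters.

Step 1: 3 trees catch fire, 1 burn out
  TF.FT
  .TFTT
  .TT.T
  TTTTT
  .TTTT
Step 2: 5 trees catch fire, 3 burn out
  F...F
  .F.FT
  .TF.T
  TTTTT
  .TTTT
Step 3: 3 trees catch fire, 5 burn out
  .....
  ....F
  .F..T
  TTFTT
  .TTTT

.....
....F
.F..T
TTFTT
.TTTT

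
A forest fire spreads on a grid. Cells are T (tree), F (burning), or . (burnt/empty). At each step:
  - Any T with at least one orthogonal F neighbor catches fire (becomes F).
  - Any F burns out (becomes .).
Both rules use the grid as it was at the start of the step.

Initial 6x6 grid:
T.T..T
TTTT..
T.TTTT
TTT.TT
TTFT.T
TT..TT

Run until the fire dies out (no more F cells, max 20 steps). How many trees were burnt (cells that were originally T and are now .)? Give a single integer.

Answer: 24

Derivation:
Step 1: +3 fires, +1 burnt (F count now 3)
Step 2: +4 fires, +3 burnt (F count now 4)
Step 3: +4 fires, +4 burnt (F count now 4)
Step 4: +5 fires, +4 burnt (F count now 5)
Step 5: +3 fires, +5 burnt (F count now 3)
Step 6: +2 fires, +3 burnt (F count now 2)
Step 7: +1 fires, +2 burnt (F count now 1)
Step 8: +1 fires, +1 burnt (F count now 1)
Step 9: +1 fires, +1 burnt (F count now 1)
Step 10: +0 fires, +1 burnt (F count now 0)
Fire out after step 10
Initially T: 25, now '.': 35
Total burnt (originally-T cells now '.'): 24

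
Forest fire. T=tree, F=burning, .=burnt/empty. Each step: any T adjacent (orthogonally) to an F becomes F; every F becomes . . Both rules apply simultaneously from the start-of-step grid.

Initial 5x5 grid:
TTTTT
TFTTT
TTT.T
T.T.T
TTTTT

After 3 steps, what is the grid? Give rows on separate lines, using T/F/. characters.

Step 1: 4 trees catch fire, 1 burn out
  TFTTT
  F.FTT
  TFT.T
  T.T.T
  TTTTT
Step 2: 5 trees catch fire, 4 burn out
  F.FTT
  ...FT
  F.F.T
  T.T.T
  TTTTT
Step 3: 4 trees catch fire, 5 burn out
  ...FT
  ....F
  ....T
  F.F.T
  TTTTT

...FT
....F
....T
F.F.T
TTTTT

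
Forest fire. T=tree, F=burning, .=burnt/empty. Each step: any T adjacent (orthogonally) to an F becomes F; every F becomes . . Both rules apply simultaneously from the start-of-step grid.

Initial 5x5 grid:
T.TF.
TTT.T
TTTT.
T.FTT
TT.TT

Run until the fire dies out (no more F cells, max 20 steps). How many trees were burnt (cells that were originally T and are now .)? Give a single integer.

Answer: 16

Derivation:
Step 1: +3 fires, +2 burnt (F count now 3)
Step 2: +5 fires, +3 burnt (F count now 5)
Step 3: +3 fires, +5 burnt (F count now 3)
Step 4: +2 fires, +3 burnt (F count now 2)
Step 5: +2 fires, +2 burnt (F count now 2)
Step 6: +1 fires, +2 burnt (F count now 1)
Step 7: +0 fires, +1 burnt (F count now 0)
Fire out after step 7
Initially T: 17, now '.': 24
Total burnt (originally-T cells now '.'): 16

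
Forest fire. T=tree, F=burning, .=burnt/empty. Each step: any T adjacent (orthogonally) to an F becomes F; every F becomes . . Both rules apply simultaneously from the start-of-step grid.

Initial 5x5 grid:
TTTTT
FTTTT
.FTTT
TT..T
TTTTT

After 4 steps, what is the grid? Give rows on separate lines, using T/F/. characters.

Step 1: 4 trees catch fire, 2 burn out
  FTTTT
  .FTTT
  ..FTT
  TF..T
  TTTTT
Step 2: 5 trees catch fire, 4 burn out
  .FTTT
  ..FTT
  ...FT
  F...T
  TFTTT
Step 3: 5 trees catch fire, 5 burn out
  ..FTT
  ...FT
  ....F
  ....T
  F.FTT
Step 4: 4 trees catch fire, 5 burn out
  ...FT
  ....F
  .....
  ....F
  ...FT

...FT
....F
.....
....F
...FT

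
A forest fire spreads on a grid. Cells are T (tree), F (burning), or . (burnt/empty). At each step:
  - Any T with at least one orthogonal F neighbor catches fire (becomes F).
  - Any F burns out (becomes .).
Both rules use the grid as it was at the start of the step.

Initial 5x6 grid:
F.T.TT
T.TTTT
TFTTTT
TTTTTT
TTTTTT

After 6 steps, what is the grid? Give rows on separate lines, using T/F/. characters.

Step 1: 4 trees catch fire, 2 burn out
  ..T.TT
  F.TTTT
  F.FTTT
  TFTTTT
  TTTTTT
Step 2: 5 trees catch fire, 4 burn out
  ..T.TT
  ..FTTT
  ...FTT
  F.FTTT
  TFTTTT
Step 3: 6 trees catch fire, 5 burn out
  ..F.TT
  ...FTT
  ....FT
  ...FTT
  F.FTTT
Step 4: 4 trees catch fire, 6 burn out
  ....TT
  ....FT
  .....F
  ....FT
  ...FTT
Step 5: 4 trees catch fire, 4 burn out
  ....FT
  .....F
  ......
  .....F
  ....FT
Step 6: 2 trees catch fire, 4 burn out
  .....F
  ......
  ......
  ......
  .....F

.....F
......
......
......
.....F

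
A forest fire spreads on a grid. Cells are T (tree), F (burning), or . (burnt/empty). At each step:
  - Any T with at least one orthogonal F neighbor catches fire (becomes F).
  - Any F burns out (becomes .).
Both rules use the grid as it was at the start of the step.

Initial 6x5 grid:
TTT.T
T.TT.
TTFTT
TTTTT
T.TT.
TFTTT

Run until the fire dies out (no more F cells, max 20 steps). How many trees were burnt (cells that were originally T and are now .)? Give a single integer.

Answer: 22

Derivation:
Step 1: +6 fires, +2 burnt (F count now 6)
Step 2: +9 fires, +6 burnt (F count now 9)
Step 3: +6 fires, +9 burnt (F count now 6)
Step 4: +1 fires, +6 burnt (F count now 1)
Step 5: +0 fires, +1 burnt (F count now 0)
Fire out after step 5
Initially T: 23, now '.': 29
Total burnt (originally-T cells now '.'): 22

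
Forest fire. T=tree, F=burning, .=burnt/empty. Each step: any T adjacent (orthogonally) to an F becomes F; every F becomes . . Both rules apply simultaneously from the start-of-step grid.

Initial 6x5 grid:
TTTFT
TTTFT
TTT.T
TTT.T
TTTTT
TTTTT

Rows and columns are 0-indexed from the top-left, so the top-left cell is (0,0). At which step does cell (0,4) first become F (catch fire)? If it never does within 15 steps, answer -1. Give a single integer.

Step 1: cell (0,4)='F' (+4 fires, +2 burnt)
  -> target ignites at step 1
Step 2: cell (0,4)='.' (+4 fires, +4 burnt)
Step 3: cell (0,4)='.' (+5 fires, +4 burnt)
Step 4: cell (0,4)='.' (+4 fires, +5 burnt)
Step 5: cell (0,4)='.' (+5 fires, +4 burnt)
Step 6: cell (0,4)='.' (+3 fires, +5 burnt)
Step 7: cell (0,4)='.' (+1 fires, +3 burnt)
Step 8: cell (0,4)='.' (+0 fires, +1 burnt)
  fire out at step 8

1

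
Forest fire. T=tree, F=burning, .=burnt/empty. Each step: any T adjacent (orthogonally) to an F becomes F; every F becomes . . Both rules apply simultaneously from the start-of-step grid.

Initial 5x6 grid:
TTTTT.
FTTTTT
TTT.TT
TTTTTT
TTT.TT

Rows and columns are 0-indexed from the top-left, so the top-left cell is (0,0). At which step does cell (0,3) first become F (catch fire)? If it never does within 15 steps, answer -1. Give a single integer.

Step 1: cell (0,3)='T' (+3 fires, +1 burnt)
Step 2: cell (0,3)='T' (+4 fires, +3 burnt)
Step 3: cell (0,3)='T' (+5 fires, +4 burnt)
Step 4: cell (0,3)='F' (+4 fires, +5 burnt)
  -> target ignites at step 4
Step 5: cell (0,3)='.' (+5 fires, +4 burnt)
Step 6: cell (0,3)='.' (+2 fires, +5 burnt)
Step 7: cell (0,3)='.' (+2 fires, +2 burnt)
Step 8: cell (0,3)='.' (+1 fires, +2 burnt)
Step 9: cell (0,3)='.' (+0 fires, +1 burnt)
  fire out at step 9

4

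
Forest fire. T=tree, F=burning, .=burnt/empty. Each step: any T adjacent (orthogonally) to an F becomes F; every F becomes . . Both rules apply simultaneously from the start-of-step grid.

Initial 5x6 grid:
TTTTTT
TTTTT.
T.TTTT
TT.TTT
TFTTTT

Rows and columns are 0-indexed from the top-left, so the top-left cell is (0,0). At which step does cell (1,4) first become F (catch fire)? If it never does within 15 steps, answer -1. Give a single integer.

Step 1: cell (1,4)='T' (+3 fires, +1 burnt)
Step 2: cell (1,4)='T' (+2 fires, +3 burnt)
Step 3: cell (1,4)='T' (+3 fires, +2 burnt)
Step 4: cell (1,4)='T' (+4 fires, +3 burnt)
Step 5: cell (1,4)='T' (+6 fires, +4 burnt)
Step 6: cell (1,4)='F' (+5 fires, +6 burnt)
  -> target ignites at step 6
Step 7: cell (1,4)='.' (+2 fires, +5 burnt)
Step 8: cell (1,4)='.' (+1 fires, +2 burnt)
Step 9: cell (1,4)='.' (+0 fires, +1 burnt)
  fire out at step 9

6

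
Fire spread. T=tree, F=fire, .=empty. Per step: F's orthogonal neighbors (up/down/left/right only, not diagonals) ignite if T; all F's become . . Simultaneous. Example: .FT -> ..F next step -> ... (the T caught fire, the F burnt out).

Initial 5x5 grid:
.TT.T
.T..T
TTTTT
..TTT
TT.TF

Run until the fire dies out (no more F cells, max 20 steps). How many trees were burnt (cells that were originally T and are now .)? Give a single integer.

Step 1: +2 fires, +1 burnt (F count now 2)
Step 2: +2 fires, +2 burnt (F count now 2)
Step 3: +3 fires, +2 burnt (F count now 3)
Step 4: +2 fires, +3 burnt (F count now 2)
Step 5: +1 fires, +2 burnt (F count now 1)
Step 6: +2 fires, +1 burnt (F count now 2)
Step 7: +1 fires, +2 burnt (F count now 1)
Step 8: +1 fires, +1 burnt (F count now 1)
Step 9: +0 fires, +1 burnt (F count now 0)
Fire out after step 9
Initially T: 16, now '.': 23
Total burnt (originally-T cells now '.'): 14

Answer: 14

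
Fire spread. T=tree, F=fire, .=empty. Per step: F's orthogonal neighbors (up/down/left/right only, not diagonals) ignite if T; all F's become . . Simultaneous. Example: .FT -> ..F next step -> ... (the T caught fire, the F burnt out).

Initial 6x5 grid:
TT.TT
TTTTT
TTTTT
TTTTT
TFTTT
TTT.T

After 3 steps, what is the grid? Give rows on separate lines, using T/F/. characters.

Step 1: 4 trees catch fire, 1 burn out
  TT.TT
  TTTTT
  TTTTT
  TFTTT
  F.FTT
  TFT.T
Step 2: 6 trees catch fire, 4 burn out
  TT.TT
  TTTTT
  TFTTT
  F.FTT
  ...FT
  F.F.T
Step 3: 5 trees catch fire, 6 burn out
  TT.TT
  TFTTT
  F.FTT
  ...FT
  ....F
  ....T

TT.TT
TFTTT
F.FTT
...FT
....F
....T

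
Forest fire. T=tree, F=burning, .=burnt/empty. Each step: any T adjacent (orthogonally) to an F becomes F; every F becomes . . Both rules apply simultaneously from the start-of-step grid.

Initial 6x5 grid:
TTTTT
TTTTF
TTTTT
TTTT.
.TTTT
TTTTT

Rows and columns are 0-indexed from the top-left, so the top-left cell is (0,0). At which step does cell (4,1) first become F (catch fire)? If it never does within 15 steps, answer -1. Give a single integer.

Step 1: cell (4,1)='T' (+3 fires, +1 burnt)
Step 2: cell (4,1)='T' (+3 fires, +3 burnt)
Step 3: cell (4,1)='T' (+4 fires, +3 burnt)
Step 4: cell (4,1)='T' (+5 fires, +4 burnt)
Step 5: cell (4,1)='T' (+6 fires, +5 burnt)
Step 6: cell (4,1)='F' (+4 fires, +6 burnt)
  -> target ignites at step 6
Step 7: cell (4,1)='.' (+1 fires, +4 burnt)
Step 8: cell (4,1)='.' (+1 fires, +1 burnt)
Step 9: cell (4,1)='.' (+0 fires, +1 burnt)
  fire out at step 9

6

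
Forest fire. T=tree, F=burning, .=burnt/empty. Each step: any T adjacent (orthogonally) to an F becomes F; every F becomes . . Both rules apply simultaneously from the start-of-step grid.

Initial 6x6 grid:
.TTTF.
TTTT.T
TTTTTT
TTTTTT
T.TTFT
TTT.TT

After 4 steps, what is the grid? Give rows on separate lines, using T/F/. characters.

Step 1: 5 trees catch fire, 2 burn out
  .TTF..
  TTTT.T
  TTTTTT
  TTTTFT
  T.TF.F
  TTT.FT
Step 2: 7 trees catch fire, 5 burn out
  .TF...
  TTTF.T
  TTTTFT
  TTTF.F
  T.F...
  TTT..F
Step 3: 6 trees catch fire, 7 burn out
  .F....
  TTF..T
  TTTF.F
  TTF...
  T.....
  TTF...
Step 4: 5 trees catch fire, 6 burn out
  ......
  TF...F
  TTF...
  TF....
  T.....
  TF....

......
TF...F
TTF...
TF....
T.....
TF....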